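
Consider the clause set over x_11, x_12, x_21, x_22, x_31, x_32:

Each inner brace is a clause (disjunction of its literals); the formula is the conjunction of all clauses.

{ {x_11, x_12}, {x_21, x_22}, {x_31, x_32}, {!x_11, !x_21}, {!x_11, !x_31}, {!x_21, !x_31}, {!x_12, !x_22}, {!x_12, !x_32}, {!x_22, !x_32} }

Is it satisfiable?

Try x_11 = true.
Unit clause (!x_21) forces x_21 = false.
Unit clause (x_22) forces x_22 = true.
Unit clause (!x_31) forces x_31 = false.
Unit clause (x_32) forces x_32 = true.
Now (!x_32) is unsatisfied and unit — conflict.
Undo x_11 and try x_11 = false.
Unit clause (x_12) forces x_12 = true.
Unit clause (!x_22) forces x_22 = false.
Unit clause (x_21) forces x_21 = true.
Unit clause (!x_31) forces x_31 = false.
Unit clause (x_32) forces x_32 = true.
Now (!x_32) is unsatisfied and unit — conflict.
Neither x_11 = true nor x_11 = false works.
No assignment satisfies every clause.

No, unsatisfiable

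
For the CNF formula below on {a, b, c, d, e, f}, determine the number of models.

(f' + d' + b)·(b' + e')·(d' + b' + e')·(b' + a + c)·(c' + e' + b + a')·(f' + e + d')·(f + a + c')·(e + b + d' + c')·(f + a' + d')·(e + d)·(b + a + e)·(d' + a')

6

There are 2^6 = 64 truth assignments over (a, b, c, d, e, f).
Split on c. With c = 1, the clauses containing c are satisfied and c' drops from the rest; 1 of the 2^5 = 32 assignments to the other variables satisfy what remains.
With c = 0, by the same count on the reduced clause set, 5 assignments work.
Total: 1 + 5 = 6.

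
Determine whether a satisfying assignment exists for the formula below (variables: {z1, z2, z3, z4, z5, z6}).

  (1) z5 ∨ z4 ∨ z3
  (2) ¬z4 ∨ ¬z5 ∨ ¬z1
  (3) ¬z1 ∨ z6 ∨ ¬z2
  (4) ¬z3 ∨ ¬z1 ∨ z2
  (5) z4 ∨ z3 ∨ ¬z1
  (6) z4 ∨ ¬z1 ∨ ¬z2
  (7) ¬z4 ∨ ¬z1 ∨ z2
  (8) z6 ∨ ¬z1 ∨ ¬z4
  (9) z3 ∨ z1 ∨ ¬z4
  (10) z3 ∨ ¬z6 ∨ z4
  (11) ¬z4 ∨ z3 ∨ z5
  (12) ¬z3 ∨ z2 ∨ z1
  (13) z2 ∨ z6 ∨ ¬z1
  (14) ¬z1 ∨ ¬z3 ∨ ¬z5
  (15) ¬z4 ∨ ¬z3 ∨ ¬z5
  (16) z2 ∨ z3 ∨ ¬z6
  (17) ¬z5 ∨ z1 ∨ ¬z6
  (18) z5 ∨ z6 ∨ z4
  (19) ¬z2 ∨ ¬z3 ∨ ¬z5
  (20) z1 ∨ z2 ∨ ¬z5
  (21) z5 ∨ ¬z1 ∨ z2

Satisfiable

Case z5 = False:
Case z4 = True:
The clause (z3) is unit, so z3 = True.
Case z1 = True:
The clause (z2) is unit, so z2 = True.
The clause (z6) is unit, so z6 = True.
All clauses are satisfied.
A satisfying assignment: z1 ↦ True,  z2 ↦ True,  z3 ↦ True,  z4 ↦ True,  z5 ↦ False,  z6 ↦ True.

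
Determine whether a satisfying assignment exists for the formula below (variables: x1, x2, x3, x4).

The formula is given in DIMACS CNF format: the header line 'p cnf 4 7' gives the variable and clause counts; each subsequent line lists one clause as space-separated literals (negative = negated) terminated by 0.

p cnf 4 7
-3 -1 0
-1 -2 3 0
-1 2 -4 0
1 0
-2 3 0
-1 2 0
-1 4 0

No

From the singleton clause (x1), x1 = True.
From the singleton clause (¬x3), x3 = False.
From the singleton clause (¬x2), x2 = False.
Now (x2) is unsatisfied and unit — conflict.
No assignment satisfies every clause.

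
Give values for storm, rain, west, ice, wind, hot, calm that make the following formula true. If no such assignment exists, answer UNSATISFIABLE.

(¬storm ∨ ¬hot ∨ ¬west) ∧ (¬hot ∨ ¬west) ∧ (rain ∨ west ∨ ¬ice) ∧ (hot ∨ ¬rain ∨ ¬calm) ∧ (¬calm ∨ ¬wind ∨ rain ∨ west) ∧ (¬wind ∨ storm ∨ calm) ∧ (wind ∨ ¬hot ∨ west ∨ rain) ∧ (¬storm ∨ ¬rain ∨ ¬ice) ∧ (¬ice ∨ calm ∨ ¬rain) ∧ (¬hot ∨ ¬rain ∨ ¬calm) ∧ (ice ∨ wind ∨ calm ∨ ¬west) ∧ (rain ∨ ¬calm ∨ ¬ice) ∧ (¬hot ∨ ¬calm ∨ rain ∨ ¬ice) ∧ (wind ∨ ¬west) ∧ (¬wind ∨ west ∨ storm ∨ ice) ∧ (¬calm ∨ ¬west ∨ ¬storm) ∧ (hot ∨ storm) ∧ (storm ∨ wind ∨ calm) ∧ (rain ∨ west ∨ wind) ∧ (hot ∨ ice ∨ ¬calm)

Try hot = False.
From the singleton clause (storm), storm = True.
Try rain = False.
Try west = False.
From the singleton clause (¬ice), ice = False.
From the singleton clause (wind), wind = True.
From the singleton clause (¬calm), calm = False.
This assignment satisfies each clause.

storm ↦ True; rain ↦ False; west ↦ False; ice ↦ False; wind ↦ True; hot ↦ False; calm ↦ False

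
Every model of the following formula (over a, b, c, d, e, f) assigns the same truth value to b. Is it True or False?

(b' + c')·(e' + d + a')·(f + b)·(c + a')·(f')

True

Suppose b = 0.
The clause (f) is unit, so f = 1.
Now (f') is unsatisfied and unit — conflict.
So every satisfying assignment has b = True.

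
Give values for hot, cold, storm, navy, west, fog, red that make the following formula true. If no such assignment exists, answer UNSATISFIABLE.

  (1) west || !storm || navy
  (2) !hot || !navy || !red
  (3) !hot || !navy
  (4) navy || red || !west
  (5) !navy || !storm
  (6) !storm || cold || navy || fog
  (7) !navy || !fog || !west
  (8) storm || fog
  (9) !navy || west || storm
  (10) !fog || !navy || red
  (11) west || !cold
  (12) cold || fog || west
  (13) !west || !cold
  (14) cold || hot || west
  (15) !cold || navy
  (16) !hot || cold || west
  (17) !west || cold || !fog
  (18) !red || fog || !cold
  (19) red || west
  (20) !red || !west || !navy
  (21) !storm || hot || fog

UNSATISFIABLE

Case hot = false:
Case navy = false:
(!cold) alone gives cold = false.
(west) alone gives west = true.
(red) alone gives red = true.
(!fog) alone gives fog = false.
(!storm) alone gives storm = false.
That conflicts with the unit clause (storm).
So navy must be the other value — set navy = true.
(!storm) alone gives storm = false.
(fog) alone gives fog = true.
(!west) alone gives west = false.
That conflicts with the unit clause (west).
Either choice for navy ends in contradiction.
So hot must be the other value — set hot = true.
(!navy) alone gives navy = false.
(!cold) alone gives cold = false.
(west) alone gives west = true.
(red) alone gives red = true.
(!fog) alone gives fog = false.
(!storm) alone gives storm = false.
That conflicts with the unit clause (storm).
Either choice for hot ends in contradiction.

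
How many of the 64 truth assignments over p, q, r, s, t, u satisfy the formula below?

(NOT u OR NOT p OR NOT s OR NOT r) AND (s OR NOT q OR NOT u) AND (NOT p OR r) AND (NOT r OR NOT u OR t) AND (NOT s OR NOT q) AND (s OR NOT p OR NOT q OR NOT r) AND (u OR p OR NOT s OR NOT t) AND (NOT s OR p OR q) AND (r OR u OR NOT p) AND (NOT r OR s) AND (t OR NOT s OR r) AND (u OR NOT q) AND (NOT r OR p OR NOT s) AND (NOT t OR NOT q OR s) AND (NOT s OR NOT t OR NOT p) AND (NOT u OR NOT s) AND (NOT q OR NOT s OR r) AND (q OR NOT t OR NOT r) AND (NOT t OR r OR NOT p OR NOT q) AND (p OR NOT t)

There are 2^6 = 64 truth assignments over (p, q, r, s, t, u).
Split on s. With s = true, the clauses containing s are satisfied and NOT s drops from the rest; 1 of the 2^5 = 32 assignments to the other variables satisfy what remains.
With s = false, by the same count on the reduced clause set, 2 assignments work.
Total: 1 + 2 = 3.

3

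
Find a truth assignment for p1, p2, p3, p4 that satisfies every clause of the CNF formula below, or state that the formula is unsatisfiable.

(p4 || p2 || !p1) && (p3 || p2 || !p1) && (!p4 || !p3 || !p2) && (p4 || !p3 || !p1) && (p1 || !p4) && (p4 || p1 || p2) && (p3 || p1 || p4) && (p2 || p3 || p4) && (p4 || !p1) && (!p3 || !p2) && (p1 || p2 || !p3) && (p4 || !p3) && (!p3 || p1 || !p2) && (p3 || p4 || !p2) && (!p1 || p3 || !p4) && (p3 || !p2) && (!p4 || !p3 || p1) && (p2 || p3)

Suppose p1 = true.
(p4) alone gives p4 = true.
(p3) alone gives p3 = true.
(!p2) alone gives p2 = false.
This assignment satisfies each clause.

p1=true, p2=false, p3=true, p4=true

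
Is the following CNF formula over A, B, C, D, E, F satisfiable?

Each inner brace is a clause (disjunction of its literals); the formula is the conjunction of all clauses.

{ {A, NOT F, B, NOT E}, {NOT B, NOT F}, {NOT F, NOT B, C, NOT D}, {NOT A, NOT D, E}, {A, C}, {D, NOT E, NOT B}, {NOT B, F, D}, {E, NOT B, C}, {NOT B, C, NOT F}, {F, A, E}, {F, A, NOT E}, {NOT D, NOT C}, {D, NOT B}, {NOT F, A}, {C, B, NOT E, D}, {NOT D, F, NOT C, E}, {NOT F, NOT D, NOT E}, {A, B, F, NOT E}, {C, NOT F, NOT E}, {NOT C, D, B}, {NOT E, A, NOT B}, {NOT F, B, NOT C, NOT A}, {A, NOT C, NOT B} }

Branch on B: set B = false.
Branch on A: set A = true.
Branch on D: set D = false.
Unit clause (NOT C) forces C = false.
Unit clause (NOT E) forces E = false.
All clauses hold; F can take either value.
A satisfying assignment: A: true, B: false, C: false, D: false, E: false, F: false.

Yes, satisfiable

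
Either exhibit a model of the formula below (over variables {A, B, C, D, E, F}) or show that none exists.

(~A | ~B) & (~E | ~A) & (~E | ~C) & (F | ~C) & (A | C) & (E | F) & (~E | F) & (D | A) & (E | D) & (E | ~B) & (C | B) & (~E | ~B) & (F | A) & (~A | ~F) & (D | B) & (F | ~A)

Branch on A: set A = 0.
(C) alone gives C = 1.
(~E) alone gives E = 0.
(F) alone gives F = 1.
(D) alone gives D = 1.
(~B) alone gives B = 0.
Every clause now holds.

A: 0; B: 0; C: 1; D: 1; E: 0; F: 1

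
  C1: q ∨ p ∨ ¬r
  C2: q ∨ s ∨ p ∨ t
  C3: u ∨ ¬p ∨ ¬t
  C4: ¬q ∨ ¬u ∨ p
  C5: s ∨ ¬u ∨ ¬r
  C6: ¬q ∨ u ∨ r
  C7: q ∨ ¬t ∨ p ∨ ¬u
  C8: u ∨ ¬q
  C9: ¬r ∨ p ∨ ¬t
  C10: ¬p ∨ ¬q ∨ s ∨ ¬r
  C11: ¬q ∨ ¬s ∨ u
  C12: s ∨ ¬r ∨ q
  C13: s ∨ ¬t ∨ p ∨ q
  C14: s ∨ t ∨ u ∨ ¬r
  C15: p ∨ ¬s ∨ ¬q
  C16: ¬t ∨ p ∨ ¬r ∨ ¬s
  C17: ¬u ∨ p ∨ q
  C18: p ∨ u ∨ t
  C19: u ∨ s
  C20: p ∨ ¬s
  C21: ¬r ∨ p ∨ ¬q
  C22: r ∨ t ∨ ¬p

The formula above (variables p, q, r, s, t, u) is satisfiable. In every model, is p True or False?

True

Suppose p = False.
(¬s) alone gives s = False.
(u) alone gives u = True.
(¬q) alone gives q = False.
That conflicts with the unit clause (q).
So every satisfying assignment has p = True.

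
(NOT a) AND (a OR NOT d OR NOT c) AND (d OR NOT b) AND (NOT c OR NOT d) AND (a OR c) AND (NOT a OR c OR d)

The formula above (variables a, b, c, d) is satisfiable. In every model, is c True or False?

True

Suppose c = false.
The clause (NOT a) is unit, so a = false.
Now (a) is unsatisfied and unit — conflict.
So every satisfying assignment has c = True.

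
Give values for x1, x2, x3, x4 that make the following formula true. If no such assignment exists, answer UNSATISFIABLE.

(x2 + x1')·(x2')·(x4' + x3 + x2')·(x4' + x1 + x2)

Unit clause (x2') forces x2 = 0.
Unit clause (x1') forces x1 = 0.
Unit clause (x4') forces x4 = 0.
Every clause is now satisfied; x3 is unconstrained.

x1=0, x2=0, x3=0, x4=0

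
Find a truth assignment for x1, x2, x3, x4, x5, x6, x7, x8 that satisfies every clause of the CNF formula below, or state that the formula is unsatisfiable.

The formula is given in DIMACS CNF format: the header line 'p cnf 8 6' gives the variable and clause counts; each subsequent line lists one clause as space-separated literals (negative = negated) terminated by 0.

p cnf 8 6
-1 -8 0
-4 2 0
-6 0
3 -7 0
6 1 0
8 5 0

x1 ↦ True, x2 ↦ True, x3 ↦ False, x4 ↦ True, x5 ↦ True, x6 ↦ False, x7 ↦ False, x8 ↦ False

The clause (¬x6) is unit, so x6 = False.
The clause (x1) is unit, so x1 = True.
The clause (¬x8) is unit, so x8 = False.
The clause (x5) is unit, so x5 = True.
Suppose x4 = True.
The clause (x2) is unit, so x2 = True.
Suppose x3 = False.
The clause (¬x7) is unit, so x7 = False.
All clauses are satisfied.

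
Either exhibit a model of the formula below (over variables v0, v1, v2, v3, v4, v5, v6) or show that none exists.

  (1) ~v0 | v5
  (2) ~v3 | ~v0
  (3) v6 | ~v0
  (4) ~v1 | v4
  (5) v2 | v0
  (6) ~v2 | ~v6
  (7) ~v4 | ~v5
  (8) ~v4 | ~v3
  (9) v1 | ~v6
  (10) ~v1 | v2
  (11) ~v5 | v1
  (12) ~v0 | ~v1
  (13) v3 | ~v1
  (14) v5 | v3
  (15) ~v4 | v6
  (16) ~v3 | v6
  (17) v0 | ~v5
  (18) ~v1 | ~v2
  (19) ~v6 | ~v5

UNSATISFIABLE

Branch on v0: set v0 = 0.
(v2) alone gives v2 = 1.
(~v6) alone gives v6 = 0.
(~v4) alone gives v4 = 0.
(~v1) alone gives v1 = 0.
(~v5) alone gives v5 = 0.
(v3) alone gives v3 = 1.
Now (~v3) is unsatisfied and unit — conflict.
Undo v0 and try v0 = 1.
(v5) alone gives v5 = 1.
(~v3) alone gives v3 = 0.
(v6) alone gives v6 = 1.
Now (~v6) is unsatisfied and unit — conflict.
Either choice for v0 ends in contradiction.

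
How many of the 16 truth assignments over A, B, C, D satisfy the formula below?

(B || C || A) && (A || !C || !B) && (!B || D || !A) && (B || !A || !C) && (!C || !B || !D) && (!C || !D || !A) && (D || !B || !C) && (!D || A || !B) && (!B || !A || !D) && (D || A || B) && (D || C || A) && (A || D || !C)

3

There are 2^4 = 16 truth assignments over (A, B, C, D).
Check each against the 12 clauses (columns in the order A, B, C, D):
  F F F F  ✗ fails (B || C || A)
  F F F T  ✗ fails (B || C || A)
  F F T F  ✗ fails (D || A || B)
  F F T T  ✓ satisfies all
  F T F F  ✗ fails (D || C || A)
  F T F T  ✗ fails (!D || A || !B)
  F T T F  ✗ fails (A || !C || !B)
  F T T T  ✗ fails (A || !C || !B)
  T F F F  ✓ satisfies all
  T F F T  ✓ satisfies all
  T F T F  ✗ fails (B || !A || !C)
  T F T T  ✗ fails (B || !A || !C)
  T T F F  ✗ fails (!B || D || !A)
  T T F T  ✗ fails (!B || !A || !D)
  T T T F  ✗ fails (!B || D || !A)
  T T T T  ✗ fails (!C || !B || !D)
3 of the 16 rows are models.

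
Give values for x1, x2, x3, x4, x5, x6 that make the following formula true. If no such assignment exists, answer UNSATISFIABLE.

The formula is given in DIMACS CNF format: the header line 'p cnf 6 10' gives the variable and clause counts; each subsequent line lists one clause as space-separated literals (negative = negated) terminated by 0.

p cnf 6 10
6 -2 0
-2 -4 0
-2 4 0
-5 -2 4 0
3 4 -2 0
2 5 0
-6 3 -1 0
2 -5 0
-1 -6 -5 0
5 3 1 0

Suppose x6 = True.
Suppose x2 = False.
From the singleton clause (x5), x5 = True.
That conflicts with the unit clause (¬x5).
Backtrack on x2: now try x2 = True.
From the singleton clause (¬x4), x4 = False.
That conflicts with the unit clause (x4).
Either choice for x2 ends in contradiction.
Backtrack on x6: now try x6 = False.
From the singleton clause (¬x2), x2 = False.
From the singleton clause (x5), x5 = True.
That conflicts with the unit clause (¬x5).
Either choice for x6 ends in contradiction.

UNSATISFIABLE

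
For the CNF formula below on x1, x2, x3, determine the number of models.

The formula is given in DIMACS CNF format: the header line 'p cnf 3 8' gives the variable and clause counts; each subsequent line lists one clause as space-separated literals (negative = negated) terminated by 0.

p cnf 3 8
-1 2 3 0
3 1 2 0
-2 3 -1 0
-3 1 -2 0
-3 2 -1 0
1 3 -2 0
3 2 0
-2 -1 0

1

There are 2^3 = 8 truth assignments over (x1, x2, x3).
Split on x1. With x1 = True, the clauses containing x1 are satisfied and ¬x1 drops from the rest; 0 of the 2^2 = 4 assignments to the other variables satisfy what remains.
With x1 = False, by the same count on the reduced clause set, 1 assignment works.
(One model: x1=F, x2=F, x3=T.)
Total: 0 + 1 = 1.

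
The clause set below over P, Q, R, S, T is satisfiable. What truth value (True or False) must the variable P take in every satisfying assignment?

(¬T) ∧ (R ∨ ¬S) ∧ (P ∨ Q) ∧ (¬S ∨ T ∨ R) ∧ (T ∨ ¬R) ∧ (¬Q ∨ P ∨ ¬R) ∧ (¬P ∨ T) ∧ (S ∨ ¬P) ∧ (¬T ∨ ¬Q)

Suppose P = True.
Unit clause (¬T) forces T = False.
But (T) is also a unit clause — contradiction.
So every satisfying assignment has P = False.

False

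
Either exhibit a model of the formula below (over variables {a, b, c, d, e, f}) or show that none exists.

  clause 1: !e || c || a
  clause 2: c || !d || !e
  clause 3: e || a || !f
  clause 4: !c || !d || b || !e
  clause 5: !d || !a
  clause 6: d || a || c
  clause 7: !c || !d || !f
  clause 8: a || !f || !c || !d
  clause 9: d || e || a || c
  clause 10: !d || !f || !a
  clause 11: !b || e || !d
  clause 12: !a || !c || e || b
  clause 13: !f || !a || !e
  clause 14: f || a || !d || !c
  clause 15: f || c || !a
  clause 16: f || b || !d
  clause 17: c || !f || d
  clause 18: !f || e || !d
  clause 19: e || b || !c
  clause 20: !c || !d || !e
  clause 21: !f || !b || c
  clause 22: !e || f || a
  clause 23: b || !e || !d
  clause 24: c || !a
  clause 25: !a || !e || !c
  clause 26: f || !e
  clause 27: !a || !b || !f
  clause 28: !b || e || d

a: false,  b: false,  c: true,  d: false,  e: true,  f: true

Branch on d: set d = false.
Branch on a: set a = false.
(c) alone gives c = true.
Branch on e: set e = true.
(f) alone gives f = true.
No clause remains; b is free.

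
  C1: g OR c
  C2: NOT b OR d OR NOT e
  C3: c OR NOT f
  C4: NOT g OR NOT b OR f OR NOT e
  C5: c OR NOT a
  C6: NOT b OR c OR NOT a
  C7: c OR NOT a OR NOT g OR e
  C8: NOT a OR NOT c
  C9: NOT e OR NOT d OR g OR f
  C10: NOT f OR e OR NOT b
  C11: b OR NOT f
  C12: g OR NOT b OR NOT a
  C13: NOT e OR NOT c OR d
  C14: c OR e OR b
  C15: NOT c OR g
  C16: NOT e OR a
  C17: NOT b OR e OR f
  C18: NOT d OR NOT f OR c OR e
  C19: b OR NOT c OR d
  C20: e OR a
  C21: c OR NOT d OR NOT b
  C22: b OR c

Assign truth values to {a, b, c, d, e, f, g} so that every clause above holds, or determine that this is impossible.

UNSATISFIABLE

Try g = true.
Try c = true.
Unit clause (NOT a) forces a = false.
Unit clause (NOT e) forces e = false.
But (e) is also a unit clause — contradiction.
That branch fails; take c = false instead.
Unit clause (NOT f) forces f = false.
Unit clause (NOT a) forces a = false.
Unit clause (NOT e) forces e = false.
But (e) is also a unit clause — contradiction.
Either choice for c ends in contradiction.
That branch fails; take g = false instead.
Unit clause (c) forces c = true.
But (NOT c) is also a unit clause — contradiction.
Either choice for g ends in contradiction.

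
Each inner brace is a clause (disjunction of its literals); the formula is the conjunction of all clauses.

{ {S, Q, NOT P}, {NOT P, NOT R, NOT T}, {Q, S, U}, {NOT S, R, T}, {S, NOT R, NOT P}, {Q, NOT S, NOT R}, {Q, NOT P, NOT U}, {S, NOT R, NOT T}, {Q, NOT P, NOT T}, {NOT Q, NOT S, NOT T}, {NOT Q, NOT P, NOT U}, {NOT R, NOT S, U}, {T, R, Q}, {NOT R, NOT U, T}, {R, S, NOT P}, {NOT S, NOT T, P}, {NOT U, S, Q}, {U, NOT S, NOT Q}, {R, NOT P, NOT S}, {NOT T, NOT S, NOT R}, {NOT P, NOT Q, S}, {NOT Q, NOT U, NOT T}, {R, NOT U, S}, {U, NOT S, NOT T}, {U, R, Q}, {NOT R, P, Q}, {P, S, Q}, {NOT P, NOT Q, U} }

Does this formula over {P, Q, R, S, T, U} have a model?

Yes, satisfiable

Case S = false:
Case Q = true:
(NOT P) alone gives P = false.
Case R = true:
(NOT T) alone gives T = false.
(NOT U) alone gives U = false.
This assignment satisfies each clause.
A satisfying assignment: P=false, Q=true, R=true, S=false, T=false, U=false.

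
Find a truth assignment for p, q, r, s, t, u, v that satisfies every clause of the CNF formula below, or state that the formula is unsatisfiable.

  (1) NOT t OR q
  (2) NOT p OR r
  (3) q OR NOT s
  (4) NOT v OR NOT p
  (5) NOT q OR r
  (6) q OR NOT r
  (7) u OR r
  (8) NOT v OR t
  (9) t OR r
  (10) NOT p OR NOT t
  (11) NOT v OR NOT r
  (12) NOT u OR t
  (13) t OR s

p=true,  q=true,  r=true,  s=true,  t=false,  u=false,  v=false

Case t = false:
The clause (NOT v) is unit, so v = false.
The clause (r) is unit, so r = true.
The clause (q) is unit, so q = true.
The clause (NOT u) is unit, so u = false.
The clause (s) is unit, so s = true.
No clause remains; p is free.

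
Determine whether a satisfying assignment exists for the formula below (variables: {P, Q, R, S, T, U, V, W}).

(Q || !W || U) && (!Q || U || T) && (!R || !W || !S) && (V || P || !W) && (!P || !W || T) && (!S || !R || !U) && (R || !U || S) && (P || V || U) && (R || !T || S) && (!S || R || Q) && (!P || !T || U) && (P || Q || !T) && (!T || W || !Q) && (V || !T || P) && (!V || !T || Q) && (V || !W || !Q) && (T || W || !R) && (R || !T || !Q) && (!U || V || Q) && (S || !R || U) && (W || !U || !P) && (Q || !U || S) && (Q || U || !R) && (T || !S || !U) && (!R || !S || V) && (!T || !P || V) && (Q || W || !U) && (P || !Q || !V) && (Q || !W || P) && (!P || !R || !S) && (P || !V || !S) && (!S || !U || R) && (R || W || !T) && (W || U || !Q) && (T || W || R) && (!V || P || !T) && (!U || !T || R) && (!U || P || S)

Suppose Q = true.
Suppose U = true.
Suppose S = false.
From the singleton clause (R), R = true.
From the singleton clause (P), P = true.
From the singleton clause (W), W = true.
From the singleton clause (T), T = true.
From the singleton clause (V), V = true.
Every clause now holds.
A satisfying assignment: P ↦ true, Q ↦ true, R ↦ true, S ↦ false, T ↦ true, U ↦ true, V ↦ true, W ↦ true.

Yes, satisfiable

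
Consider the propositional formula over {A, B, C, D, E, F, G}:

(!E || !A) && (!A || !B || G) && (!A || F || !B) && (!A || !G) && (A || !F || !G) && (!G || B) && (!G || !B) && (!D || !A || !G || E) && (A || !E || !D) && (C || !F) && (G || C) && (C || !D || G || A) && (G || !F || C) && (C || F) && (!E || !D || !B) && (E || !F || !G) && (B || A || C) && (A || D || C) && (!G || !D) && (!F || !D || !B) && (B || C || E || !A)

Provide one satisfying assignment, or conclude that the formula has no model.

A: false, B: false, C: true, D: false, E: true, F: true, G: false

Suppose E = true.
Unit clause (!A) forces A = false.
Unit clause (!D) forces D = false.
Unit clause (C) forces C = true.
Suppose F = true.
Unit clause (!G) forces G = false.
Every clause is now satisfied; B is unconstrained.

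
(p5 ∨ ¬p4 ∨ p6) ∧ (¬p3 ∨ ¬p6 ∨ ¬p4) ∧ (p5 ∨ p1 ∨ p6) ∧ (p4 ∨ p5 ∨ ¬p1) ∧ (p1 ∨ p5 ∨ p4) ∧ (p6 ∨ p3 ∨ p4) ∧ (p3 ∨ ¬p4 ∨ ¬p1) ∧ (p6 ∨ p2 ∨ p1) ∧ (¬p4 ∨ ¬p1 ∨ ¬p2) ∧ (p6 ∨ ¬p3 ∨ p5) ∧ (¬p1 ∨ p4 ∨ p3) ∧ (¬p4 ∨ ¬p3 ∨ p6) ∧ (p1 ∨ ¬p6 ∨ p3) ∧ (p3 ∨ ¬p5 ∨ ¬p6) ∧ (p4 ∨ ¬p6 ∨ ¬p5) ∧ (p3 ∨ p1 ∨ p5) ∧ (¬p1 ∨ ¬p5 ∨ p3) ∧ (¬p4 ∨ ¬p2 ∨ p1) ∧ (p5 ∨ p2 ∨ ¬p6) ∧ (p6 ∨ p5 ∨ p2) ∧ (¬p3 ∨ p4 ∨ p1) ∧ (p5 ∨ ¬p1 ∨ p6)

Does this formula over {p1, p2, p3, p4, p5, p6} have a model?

Case p5 = True:
Case p3 = True:
Case p6 = False:
Unit clause (¬p4) forces p4 = False.
Unit clause (p1) forces p1 = True.
All clauses hold; p2 can take either value.
A satisfying assignment: p1=True; p2=True; p3=True; p4=False; p5=True; p6=False.

Satisfiable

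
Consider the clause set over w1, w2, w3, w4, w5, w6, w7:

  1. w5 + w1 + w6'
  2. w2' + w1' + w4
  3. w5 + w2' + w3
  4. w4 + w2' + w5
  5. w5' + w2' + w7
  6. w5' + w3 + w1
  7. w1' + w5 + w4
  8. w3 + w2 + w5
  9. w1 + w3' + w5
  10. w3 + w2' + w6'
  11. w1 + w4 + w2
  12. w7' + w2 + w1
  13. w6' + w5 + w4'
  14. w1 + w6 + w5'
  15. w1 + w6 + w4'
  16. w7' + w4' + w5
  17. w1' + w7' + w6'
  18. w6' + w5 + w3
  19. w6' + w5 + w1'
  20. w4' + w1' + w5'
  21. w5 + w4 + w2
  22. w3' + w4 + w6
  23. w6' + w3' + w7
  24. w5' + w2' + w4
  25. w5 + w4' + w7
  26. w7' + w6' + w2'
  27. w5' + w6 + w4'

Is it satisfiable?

Yes, satisfiable

Try w5 = 1.
Try w2 = 0.
Try w3 = 0.
Unit clause (w1) forces w1 = 1.
Unit clause (w4') forces w4 = 0.
Try w7 = 0.
All clauses hold; w6 can take either value.
A satisfying assignment: w1 ↦ 1,  w2 ↦ 0,  w3 ↦ 0,  w4 ↦ 0,  w5 ↦ 1,  w6 ↦ 1,  w7 ↦ 0.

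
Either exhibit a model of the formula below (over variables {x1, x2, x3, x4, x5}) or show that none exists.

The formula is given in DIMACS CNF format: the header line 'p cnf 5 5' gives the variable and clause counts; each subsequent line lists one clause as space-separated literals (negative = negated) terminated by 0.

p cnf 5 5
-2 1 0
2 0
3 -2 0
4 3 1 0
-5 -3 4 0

Unit clause (x2) forces x2 = True.
Unit clause (x1) forces x1 = True.
Unit clause (x3) forces x3 = True.
Try x5 = False.
Every clause is now satisfied; x4 is unconstrained.

x1 ↦ True, x2 ↦ True, x3 ↦ True, x4 ↦ False, x5 ↦ False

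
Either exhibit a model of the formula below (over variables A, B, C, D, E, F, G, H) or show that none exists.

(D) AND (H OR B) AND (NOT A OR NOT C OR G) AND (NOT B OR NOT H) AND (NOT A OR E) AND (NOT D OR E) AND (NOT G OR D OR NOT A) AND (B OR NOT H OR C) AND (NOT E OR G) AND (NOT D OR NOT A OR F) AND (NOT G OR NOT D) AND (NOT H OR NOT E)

UNSATISFIABLE

From the singleton clause (D), D = true.
From the singleton clause (E), E = true.
From the singleton clause (G), G = true.
But (NOT G) is also a unit clause — contradiction.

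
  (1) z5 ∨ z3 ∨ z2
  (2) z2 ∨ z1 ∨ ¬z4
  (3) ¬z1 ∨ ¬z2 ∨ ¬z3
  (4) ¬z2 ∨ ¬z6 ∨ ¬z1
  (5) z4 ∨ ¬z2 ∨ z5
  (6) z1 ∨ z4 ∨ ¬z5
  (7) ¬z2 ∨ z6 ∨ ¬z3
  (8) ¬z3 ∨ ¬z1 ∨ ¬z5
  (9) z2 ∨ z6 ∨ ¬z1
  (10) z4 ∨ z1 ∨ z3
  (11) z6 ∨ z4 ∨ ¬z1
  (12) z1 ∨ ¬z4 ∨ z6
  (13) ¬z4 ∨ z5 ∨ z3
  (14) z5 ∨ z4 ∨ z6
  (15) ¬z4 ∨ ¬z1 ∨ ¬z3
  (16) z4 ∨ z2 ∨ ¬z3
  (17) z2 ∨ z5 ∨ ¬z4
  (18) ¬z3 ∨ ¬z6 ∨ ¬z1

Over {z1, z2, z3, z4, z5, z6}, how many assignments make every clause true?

There are 2^6 = 64 truth assignments over (z1, z2, z3, z4, z5, z6).
Split on z3. With z3 = True, the clauses containing z3 are satisfied and ¬z3 drops from the rest; 2 of the 2^5 = 32 assignments to the other variables satisfy what remains.
With z3 = False, by the same count on the reduced clause set, 4 assignments work.
(One model: z1=F, z2=T, z3=F, z4=T, z5=T, z6=T.)
Total: 2 + 4 = 6.

6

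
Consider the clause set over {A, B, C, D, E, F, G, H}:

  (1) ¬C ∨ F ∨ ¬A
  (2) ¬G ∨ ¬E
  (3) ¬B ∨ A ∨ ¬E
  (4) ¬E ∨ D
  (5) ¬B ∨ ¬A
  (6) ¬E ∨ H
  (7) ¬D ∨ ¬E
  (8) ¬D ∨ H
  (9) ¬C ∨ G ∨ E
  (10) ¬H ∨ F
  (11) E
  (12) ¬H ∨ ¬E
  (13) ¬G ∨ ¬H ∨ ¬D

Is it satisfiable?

No

(E) alone gives E = True.
(¬G) alone gives G = False.
(D) alone gives D = True.
Now (¬D) is unsatisfied and unit — conflict.
No assignment satisfies every clause.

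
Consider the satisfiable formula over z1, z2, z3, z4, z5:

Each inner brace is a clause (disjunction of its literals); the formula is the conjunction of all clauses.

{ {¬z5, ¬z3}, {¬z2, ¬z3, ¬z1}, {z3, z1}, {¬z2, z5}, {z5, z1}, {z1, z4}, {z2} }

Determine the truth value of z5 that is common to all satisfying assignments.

Suppose z5 = False.
Unit clause (¬z2) forces z2 = False.
But (z2) is also a unit clause — contradiction.
So every satisfying assignment has z5 = True.

True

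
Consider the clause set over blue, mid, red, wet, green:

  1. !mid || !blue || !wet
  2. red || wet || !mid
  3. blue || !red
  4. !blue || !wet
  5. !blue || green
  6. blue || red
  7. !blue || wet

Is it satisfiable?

Unsatisfiable

Case blue = true:
(!wet) alone gives wet = false.
Now (wet) is unsatisfied and unit — conflict.
Backtrack on blue: now try blue = false.
(!red) alone gives red = false.
Now (red) is unsatisfied and unit — conflict.
Neither blue = true nor blue = false works.
No assignment satisfies every clause.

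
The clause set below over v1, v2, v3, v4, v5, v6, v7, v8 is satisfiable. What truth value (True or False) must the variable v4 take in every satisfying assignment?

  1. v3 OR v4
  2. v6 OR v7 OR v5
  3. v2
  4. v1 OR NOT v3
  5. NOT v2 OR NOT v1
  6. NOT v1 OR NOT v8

Suppose v4 = false.
Unit clause (v3) forces v3 = true.
Unit clause (v2) forces v2 = true.
Unit clause (v1) forces v1 = true.
Now (NOT v1) is unsatisfied and unit — conflict.
So every satisfying assignment has v4 = True.

True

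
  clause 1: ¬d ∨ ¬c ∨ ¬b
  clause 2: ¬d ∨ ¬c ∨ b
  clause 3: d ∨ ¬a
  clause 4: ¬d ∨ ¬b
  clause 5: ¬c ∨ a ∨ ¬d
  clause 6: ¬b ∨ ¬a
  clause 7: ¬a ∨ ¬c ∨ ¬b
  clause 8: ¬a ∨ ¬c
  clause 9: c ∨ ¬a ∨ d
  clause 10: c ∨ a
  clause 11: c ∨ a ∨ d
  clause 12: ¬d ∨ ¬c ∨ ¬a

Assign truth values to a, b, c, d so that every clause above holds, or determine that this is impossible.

Suppose d = False.
From the singleton clause (¬a), a = False.
From the singleton clause (c), c = True.
No clause remains; b is free.

a: False; b: False; c: True; d: False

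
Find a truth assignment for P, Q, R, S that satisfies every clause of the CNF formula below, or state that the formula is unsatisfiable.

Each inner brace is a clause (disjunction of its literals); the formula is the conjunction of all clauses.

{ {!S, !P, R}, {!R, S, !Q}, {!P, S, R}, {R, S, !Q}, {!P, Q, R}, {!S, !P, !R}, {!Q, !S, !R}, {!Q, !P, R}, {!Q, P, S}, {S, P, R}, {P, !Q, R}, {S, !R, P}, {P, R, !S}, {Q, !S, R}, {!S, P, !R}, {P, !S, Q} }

P ↦ true, Q ↦ false, R ↦ true, S ↦ false

Suppose S = false.
Suppose R = true.
From the singleton clause (!Q), Q = false.
From the singleton clause (P), P = true.
Every clause now holds.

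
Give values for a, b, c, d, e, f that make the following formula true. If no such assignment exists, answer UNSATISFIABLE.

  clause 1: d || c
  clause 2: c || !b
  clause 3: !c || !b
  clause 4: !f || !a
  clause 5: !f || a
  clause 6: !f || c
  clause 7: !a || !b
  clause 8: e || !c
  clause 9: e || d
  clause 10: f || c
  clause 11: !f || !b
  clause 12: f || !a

Suppose d = false.
The clause (c) is unit, so c = true.
The clause (!b) is unit, so b = false.
The clause (e) is unit, so e = true.
Suppose f = false.
The clause (!a) is unit, so a = false.
All clauses are satisfied.

a=false; b=false; c=true; d=false; e=true; f=false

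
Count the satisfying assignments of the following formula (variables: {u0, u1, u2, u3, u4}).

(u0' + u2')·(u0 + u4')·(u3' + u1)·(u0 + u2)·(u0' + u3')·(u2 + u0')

There are 2^5 = 32 truth assignments over (u0, u1, u2, u3, u4).
Split on u0. With u0 = 1, the clauses containing u0 are satisfied and u0' drops from the rest; 0 of the 2^4 = 16 assignments to the other variables satisfy what remains.
With u0 = 0, by the same count on the reduced clause set, 3 assignments work.
Total: 0 + 3 = 3.

3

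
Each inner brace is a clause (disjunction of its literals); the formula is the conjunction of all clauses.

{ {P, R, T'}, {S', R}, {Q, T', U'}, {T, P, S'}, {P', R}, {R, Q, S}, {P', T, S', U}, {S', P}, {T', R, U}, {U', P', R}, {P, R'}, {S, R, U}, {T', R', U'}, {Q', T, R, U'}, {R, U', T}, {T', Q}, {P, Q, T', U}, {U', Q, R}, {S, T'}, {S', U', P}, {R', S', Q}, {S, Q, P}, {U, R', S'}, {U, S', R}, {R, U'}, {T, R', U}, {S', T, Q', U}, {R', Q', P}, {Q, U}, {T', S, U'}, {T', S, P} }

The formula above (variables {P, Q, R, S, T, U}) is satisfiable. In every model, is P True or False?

True

Suppose P = 0.
The clause (S') is unit, so S = 0.
The clause (R') is unit, so R = 0.
The clause (T') is unit, so T = 0.
The clause (Q) is unit, so Q = 1.
The clause (U) is unit, so U = 1.
Now (U') is unsatisfied and unit — conflict.
So every satisfying assignment has P = True.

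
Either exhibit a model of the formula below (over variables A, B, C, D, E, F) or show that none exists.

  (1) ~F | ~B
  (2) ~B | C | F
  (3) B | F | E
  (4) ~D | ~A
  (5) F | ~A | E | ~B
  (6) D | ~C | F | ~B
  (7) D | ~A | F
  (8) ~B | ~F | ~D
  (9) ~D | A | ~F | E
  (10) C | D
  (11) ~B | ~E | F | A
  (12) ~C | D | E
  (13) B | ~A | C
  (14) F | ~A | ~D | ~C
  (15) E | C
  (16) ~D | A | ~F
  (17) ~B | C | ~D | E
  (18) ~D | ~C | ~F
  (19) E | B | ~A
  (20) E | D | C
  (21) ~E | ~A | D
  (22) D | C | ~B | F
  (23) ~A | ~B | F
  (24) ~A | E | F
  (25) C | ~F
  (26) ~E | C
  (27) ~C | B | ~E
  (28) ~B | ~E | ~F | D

Try F = 0.
Try B = 1.
From the singleton clause (C), C = 1.
From the singleton clause (D), D = 1.
From the singleton clause (~A), A = 0.
From the singleton clause (~E), E = 0.
All clauses are satisfied.

A: 0; B: 1; C: 1; D: 1; E: 0; F: 0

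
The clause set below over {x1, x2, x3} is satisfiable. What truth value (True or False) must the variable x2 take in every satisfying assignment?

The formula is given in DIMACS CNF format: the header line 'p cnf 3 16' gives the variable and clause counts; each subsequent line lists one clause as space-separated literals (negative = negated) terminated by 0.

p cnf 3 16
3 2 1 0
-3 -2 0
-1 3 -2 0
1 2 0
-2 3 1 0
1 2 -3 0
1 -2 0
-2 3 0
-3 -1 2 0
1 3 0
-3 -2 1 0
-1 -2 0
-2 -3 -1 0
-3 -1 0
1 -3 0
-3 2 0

False

Suppose x2 = True.
From the singleton clause (¬x3), x3 = False.
But (x3) is also a unit clause — contradiction.
So every satisfying assignment has x2 = False.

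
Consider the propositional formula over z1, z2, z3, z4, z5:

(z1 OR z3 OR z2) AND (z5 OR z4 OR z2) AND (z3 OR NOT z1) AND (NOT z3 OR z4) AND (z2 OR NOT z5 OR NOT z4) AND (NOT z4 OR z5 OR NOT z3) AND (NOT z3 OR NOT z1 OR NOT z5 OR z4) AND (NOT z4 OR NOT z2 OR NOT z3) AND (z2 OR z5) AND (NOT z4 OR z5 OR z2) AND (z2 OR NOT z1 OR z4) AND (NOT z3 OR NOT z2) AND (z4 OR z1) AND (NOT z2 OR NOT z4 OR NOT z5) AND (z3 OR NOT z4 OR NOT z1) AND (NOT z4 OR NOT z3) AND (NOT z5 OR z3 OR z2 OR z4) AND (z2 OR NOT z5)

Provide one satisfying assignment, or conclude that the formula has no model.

z1=false,  z2=true,  z3=false,  z4=true,  z5=false

Branch on z3: set z3 = false.
(NOT z1) alone gives z1 = false.
(z2) alone gives z2 = true.
(z4) alone gives z4 = true.
(NOT z5) alone gives z5 = false.
All clauses are satisfied.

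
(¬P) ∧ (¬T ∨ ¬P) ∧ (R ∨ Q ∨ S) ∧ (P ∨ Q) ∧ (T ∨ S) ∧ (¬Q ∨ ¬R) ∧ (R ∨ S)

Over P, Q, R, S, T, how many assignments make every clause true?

There are 2^5 = 32 truth assignments over (P, Q, R, S, T).
Split on S. With S = True, the clauses containing S are satisfied and ¬S drops from the rest; 2 of the 2^4 = 16 assignments to the other variables satisfy what remains.
With S = False, by the same count on the reduced clause set, 0 assignments work.
Total: 2 + 0 = 2.

2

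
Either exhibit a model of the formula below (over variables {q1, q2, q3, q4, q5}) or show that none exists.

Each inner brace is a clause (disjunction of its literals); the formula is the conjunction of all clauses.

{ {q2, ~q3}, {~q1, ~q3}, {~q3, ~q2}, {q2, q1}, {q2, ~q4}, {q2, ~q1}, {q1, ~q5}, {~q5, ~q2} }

Suppose q2 = 1.
Unit clause (~q3) forces q3 = 0.
Unit clause (~q5) forces q5 = 0.
Every clause is now satisfied; q1, q4 are unconstrained.

q1: 0,  q2: 1,  q3: 0,  q4: 1,  q5: 0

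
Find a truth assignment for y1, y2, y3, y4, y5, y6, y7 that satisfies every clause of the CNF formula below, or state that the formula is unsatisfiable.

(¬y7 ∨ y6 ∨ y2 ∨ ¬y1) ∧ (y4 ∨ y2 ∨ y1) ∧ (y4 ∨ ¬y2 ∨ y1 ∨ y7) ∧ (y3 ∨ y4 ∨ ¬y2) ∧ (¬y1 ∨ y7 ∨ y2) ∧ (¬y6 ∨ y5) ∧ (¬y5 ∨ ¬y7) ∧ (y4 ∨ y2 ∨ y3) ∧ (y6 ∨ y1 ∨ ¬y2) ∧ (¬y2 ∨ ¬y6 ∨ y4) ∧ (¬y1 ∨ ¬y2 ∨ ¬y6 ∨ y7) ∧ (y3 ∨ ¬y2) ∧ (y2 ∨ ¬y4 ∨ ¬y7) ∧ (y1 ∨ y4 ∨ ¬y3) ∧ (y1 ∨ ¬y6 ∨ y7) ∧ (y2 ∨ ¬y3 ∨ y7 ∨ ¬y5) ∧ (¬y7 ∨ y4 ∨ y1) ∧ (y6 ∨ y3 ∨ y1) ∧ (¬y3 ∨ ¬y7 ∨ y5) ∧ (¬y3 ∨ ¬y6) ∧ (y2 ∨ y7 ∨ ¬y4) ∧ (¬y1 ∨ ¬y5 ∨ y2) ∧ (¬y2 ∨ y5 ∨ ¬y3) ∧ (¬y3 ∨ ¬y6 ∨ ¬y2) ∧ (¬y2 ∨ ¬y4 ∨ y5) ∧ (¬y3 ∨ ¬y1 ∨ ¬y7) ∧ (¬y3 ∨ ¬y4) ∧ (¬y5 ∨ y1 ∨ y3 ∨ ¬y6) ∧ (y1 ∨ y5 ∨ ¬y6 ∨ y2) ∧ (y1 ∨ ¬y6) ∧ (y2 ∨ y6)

Case y6 = False:
(y2) alone gives y2 = True.
(y1) alone gives y1 = True.
(y3) alone gives y3 = True.
(y5) alone gives y5 = True.
(¬y7) alone gives y7 = False.
(¬y4) alone gives y4 = False.
Every clause now holds.

y1=True,  y2=True,  y3=True,  y4=False,  y5=True,  y6=False,  y7=False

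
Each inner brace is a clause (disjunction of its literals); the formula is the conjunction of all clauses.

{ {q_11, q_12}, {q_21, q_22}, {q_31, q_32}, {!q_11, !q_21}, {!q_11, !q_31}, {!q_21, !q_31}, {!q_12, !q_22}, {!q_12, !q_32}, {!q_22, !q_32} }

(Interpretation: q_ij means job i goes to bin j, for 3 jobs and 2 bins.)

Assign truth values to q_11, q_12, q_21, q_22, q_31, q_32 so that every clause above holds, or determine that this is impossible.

UNSATISFIABLE

Case q_11 = true:
(!q_21) alone gives q_21 = false.
(q_22) alone gives q_22 = true.
(!q_31) alone gives q_31 = false.
(q_32) alone gives q_32 = true.
But (!q_32) is also a unit clause — contradiction.
That branch fails; take q_11 = false instead.
(q_12) alone gives q_12 = true.
(!q_22) alone gives q_22 = false.
(q_21) alone gives q_21 = true.
(!q_31) alone gives q_31 = false.
(q_32) alone gives q_32 = true.
But (!q_32) is also a unit clause — contradiction.
Neither q_11 = true nor q_11 = false works.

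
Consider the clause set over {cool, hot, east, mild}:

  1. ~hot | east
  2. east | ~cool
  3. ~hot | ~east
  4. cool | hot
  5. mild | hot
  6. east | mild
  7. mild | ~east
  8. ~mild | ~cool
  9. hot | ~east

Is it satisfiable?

Branch on hot: set hot = 0.
The clause (cool) is unit, so cool = 1.
The clause (east) is unit, so east = 1.
Now (~east) is unsatisfied and unit — conflict.
Undo hot and try hot = 1.
The clause (east) is unit, so east = 1.
Now (~east) is unsatisfied and unit — conflict.
Either choice for hot ends in contradiction.
No assignment satisfies every clause.

No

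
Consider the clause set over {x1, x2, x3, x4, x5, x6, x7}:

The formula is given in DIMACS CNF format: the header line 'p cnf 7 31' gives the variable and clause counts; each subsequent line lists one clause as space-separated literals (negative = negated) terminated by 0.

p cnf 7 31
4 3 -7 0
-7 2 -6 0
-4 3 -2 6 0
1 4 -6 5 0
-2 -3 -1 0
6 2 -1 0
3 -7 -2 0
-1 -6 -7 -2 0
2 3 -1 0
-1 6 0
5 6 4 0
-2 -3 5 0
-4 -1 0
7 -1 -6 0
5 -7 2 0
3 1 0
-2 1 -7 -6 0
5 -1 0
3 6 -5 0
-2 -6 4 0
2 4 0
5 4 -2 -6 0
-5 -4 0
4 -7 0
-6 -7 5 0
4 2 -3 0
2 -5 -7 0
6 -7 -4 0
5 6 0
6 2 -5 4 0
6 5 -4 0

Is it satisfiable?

Try x1 = False.
(x3) alone gives x3 = True.
Try x2 = False.
(x4) alone gives x4 = True.
(¬x5) alone gives x5 = False.
(¬x7) alone gives x7 = False.
(x6) alone gives x6 = True.
All clauses are satisfied.
A satisfying assignment: x1=False; x2=False; x3=True; x4=True; x5=False; x6=True; x7=False.

Yes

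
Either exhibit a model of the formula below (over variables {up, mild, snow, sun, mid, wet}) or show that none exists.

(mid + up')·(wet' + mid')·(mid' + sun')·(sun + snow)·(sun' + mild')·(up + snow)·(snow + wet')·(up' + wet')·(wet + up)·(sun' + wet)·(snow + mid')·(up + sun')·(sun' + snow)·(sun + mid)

up ↦ 1; mild ↦ 0; snow ↦ 1; sun ↦ 0; mid ↦ 1; wet ↦ 0

Try mid = 1.
The clause (wet') is unit, so wet = 0.
The clause (sun') is unit, so sun = 0.
The clause (snow) is unit, so snow = 1.
The clause (up) is unit, so up = 1.
Every clause is now satisfied; mild is unconstrained.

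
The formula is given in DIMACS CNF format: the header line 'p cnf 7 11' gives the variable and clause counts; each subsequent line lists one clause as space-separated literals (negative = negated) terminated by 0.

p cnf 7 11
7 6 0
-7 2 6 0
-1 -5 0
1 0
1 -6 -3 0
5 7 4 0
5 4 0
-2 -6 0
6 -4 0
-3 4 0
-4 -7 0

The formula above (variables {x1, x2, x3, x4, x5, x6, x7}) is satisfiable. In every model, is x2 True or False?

Suppose x2 = True.
The clause (x1) is unit, so x1 = True.
The clause (¬x5) is unit, so x5 = False.
The clause (x4) is unit, so x4 = True.
The clause (¬x6) is unit, so x6 = False.
That conflicts with the unit clause (x6).
So every satisfying assignment has x2 = False.

False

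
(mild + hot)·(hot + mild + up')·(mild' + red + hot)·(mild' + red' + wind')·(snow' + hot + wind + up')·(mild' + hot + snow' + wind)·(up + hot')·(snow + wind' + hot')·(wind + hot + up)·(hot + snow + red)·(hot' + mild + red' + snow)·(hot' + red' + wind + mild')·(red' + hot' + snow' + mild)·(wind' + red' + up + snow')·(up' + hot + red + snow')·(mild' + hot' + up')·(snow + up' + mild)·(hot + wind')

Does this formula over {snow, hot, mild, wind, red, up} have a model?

Satisfiable

Try mild = 1.
Try red = 1.
(wind') alone gives wind = 0.
(hot') alone gives hot = 0.
(snow') alone gives snow = 0.
(up) alone gives up = 1.
This assignment satisfies each clause.
A satisfying assignment: snow: 0, hot: 0, mild: 1, wind: 0, red: 1, up: 1.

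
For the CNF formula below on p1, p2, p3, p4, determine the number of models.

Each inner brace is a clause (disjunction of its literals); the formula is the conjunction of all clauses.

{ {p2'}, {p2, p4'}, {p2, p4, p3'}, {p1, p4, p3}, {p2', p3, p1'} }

1

There are 2^4 = 16 truth assignments over (p1, p2, p3, p4).
Check each against the 5 clauses (columns in the order p1, p2, p3, p4):
  F F F F  ✗ fails (p1 + p4 + p3)
  F F F T  ✗ fails (p2 + p4')
  F F T F  ✗ fails (p2 + p4 + p3')
  F F T T  ✗ fails (p2 + p4')
  F T F F  ✗ fails (p2')
  F T F T  ✗ fails (p2')
  F T T F  ✗ fails (p2')
  F T T T  ✗ fails (p2')
  T F F F  ✓ satisfies all
  T F F T  ✗ fails (p2 + p4')
  T F T F  ✗ fails (p2 + p4 + p3')
  T F T T  ✗ fails (p2 + p4')
  T T F F  ✗ fails (p2')
  T T F T  ✗ fails (p2')
  T T T F  ✗ fails (p2')
  T T T T  ✗ fails (p2')
1 of the 16 rows is a model.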